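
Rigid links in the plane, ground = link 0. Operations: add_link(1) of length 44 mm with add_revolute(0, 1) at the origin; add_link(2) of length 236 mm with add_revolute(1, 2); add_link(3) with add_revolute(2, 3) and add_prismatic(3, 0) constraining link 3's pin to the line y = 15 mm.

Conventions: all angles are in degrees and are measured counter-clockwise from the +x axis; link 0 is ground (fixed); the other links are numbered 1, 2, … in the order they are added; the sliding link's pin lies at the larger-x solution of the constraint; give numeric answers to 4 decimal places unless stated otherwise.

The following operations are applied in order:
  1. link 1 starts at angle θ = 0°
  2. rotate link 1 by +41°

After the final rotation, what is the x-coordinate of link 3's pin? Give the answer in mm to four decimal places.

geometry: r = 44 mm, L = 236 mm, e = 15 mm; θ starts at 0°
rotate link 1 by +41°: θ ← 0° +41° = 41°
crank pin P = (r cos θ, r sin θ) = (33.207222, 28.866597)
h = r sin θ − e = 28.866597 − 15 = 13.866597
x = r cos θ + √(L² − h²) = 33.207222 + 235.592270 = 268.799491

268.7995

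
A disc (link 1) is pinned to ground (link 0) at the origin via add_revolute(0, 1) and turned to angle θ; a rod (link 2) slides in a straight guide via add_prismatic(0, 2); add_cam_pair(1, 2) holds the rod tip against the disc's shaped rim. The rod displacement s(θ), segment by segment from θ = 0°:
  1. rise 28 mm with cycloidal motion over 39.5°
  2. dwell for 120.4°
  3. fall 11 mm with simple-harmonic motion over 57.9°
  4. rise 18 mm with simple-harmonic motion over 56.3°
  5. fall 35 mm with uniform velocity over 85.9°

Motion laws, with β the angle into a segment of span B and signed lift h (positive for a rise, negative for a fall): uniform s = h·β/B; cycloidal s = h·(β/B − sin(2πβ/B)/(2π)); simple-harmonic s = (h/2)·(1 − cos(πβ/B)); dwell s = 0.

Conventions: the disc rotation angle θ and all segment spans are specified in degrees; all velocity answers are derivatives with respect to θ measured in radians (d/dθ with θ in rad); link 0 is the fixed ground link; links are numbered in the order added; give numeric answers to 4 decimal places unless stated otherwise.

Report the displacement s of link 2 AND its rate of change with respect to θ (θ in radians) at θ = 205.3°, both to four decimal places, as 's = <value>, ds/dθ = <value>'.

segment 1 (0° to 39.5°, cycloidal, h = 28) is passed completely: s = 0.0000 + (28) = 28.0000
segment 2 (39.5° to 159.9°, dwell): s unchanged at 28.0000
θ = 205.3° falls in segment 3 (159.9° to 217.8°, simple-harmonic, h = -11): β = 205.3 − 159.9 = 45.4°, B = 57.9°; Δs = -11/2·(1 − cos(π·0.7841)) = -9.7827; s = 28.0000 − 9.7827 = 18.2173
velocity in seg [159.9°–217.8°] (simple-harmonic), θ in radians: β = 45.4° = 0.7924 rad, B = 57.9° = 1.0105 rad; ds/dθ = (πh/(2B)) sin(πβ/B) = (π·(-11)/(2·1.0105)) sin(π·0.7841) = -10.727924 mm/rad

s = 18.2173, ds/dθ = -10.7279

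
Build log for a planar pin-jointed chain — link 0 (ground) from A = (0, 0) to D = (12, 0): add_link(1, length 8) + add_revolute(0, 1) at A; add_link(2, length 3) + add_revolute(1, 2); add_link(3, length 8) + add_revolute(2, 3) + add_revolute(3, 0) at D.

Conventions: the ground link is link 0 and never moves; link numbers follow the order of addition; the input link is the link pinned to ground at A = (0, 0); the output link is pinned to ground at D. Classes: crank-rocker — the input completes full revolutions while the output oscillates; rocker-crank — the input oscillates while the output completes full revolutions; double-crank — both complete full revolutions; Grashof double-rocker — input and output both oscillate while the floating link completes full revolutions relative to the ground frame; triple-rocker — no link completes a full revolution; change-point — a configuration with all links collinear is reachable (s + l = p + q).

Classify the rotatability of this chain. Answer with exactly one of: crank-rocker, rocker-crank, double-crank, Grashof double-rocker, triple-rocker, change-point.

lengths: ground=12, input=8, coupler=3, output=8
sorted: s=3 (shortest), l=12 (longest), p+q=16
s + l = 15 vs p + q = 16
s + l < p + q (Grashof) with shortest = coupler link → Grashof double-rocker

Grashof double-rocker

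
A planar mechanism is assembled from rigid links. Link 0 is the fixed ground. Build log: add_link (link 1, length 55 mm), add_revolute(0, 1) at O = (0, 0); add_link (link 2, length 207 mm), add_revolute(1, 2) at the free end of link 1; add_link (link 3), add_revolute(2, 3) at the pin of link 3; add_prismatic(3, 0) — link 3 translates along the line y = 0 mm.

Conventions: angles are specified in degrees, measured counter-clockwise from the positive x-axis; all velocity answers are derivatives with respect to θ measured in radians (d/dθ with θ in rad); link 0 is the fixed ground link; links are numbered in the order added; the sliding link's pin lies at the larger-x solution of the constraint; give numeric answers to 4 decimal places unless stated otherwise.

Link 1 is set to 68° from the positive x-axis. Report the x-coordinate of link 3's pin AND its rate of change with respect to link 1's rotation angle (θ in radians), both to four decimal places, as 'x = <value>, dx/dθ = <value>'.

geometry: r = 55 mm, L = 207 mm, e = 0 mm
crank pin P = (r cos θ, r sin θ) = (20.603363, 50.995112)
h = r sin θ − e = 50.995112 − 0 = 50.995112
x = r cos θ + √(L² − h²) = 20.603363 + 200.620284 = 221.223647
dx/dθ = −r sin θ − h·r cos θ/√(L² − h²) (θ in radians; h = 50.995112) = -56.232223

x = 221.2236, dx/dθ = -56.2322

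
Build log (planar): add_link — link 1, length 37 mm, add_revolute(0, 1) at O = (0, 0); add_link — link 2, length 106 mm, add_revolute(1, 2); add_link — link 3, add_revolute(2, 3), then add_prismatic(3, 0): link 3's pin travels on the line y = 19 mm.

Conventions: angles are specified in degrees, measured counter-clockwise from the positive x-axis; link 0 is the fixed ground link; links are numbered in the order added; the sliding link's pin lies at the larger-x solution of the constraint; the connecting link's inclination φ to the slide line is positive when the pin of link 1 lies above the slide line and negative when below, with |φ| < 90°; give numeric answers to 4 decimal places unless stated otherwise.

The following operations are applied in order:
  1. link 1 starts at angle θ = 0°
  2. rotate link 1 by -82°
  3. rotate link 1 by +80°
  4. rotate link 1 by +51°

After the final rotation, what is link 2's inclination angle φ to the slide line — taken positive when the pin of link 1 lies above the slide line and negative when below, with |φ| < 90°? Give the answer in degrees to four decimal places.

geometry: r = 37 mm, L = 106 mm, e = 19 mm; θ starts at 0°
rotate link 1 by -82°: θ ← 0° -82° = -82°
rotate link 1 by +80°: θ ← -82° +80° = -2°
rotate link 1 by +51°: θ ← -2° +51° = 49°
h = r sin θ − e = 27.924254 − 19 = 8.924254
sin φ = h / L = 8.924254 / 106 = 0.08419108
φ = arcsin(0.08419108) = 4.829510°

4.8295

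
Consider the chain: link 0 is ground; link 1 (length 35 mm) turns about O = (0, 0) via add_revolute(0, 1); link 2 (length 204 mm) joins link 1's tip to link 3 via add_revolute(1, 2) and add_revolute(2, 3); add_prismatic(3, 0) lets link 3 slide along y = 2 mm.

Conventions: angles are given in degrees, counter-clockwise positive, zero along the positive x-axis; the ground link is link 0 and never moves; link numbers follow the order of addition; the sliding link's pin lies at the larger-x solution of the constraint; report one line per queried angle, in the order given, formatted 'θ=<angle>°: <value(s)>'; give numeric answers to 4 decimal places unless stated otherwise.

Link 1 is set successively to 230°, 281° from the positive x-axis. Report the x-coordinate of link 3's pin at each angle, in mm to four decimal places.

geometry: r = 35 mm, L = 204 mm, e = 2 mm
θ=230°: crank pin P = (r cos θ, r sin θ) = (-22.497566, -26.811556)
θ=230°: h = r sin θ − e = -26.811556 − 2 = -28.811556
θ=230°: x = r cos θ + √(L² − h²) = -22.497566 + 201.955179 = 179.457613
θ=281°: crank pin P = (r cos θ, r sin θ) = (6.678315, -34.356951)
θ=281°: h = r sin θ − e = -34.356951 − 2 = -36.356951
θ=281°: x = r cos θ + √(L² − h²) = 6.678315 + 200.734083 = 207.412398

θ=230°: 179.4576
θ=281°: 207.4124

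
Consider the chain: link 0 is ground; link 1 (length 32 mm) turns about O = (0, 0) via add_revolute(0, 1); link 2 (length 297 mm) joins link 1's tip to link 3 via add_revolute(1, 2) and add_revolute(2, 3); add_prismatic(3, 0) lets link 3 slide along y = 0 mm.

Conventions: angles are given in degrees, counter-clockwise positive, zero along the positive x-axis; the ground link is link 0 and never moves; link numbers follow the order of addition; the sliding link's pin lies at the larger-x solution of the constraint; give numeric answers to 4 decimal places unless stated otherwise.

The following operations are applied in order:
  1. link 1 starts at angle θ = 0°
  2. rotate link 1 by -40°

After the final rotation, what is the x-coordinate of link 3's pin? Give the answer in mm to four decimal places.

geometry: r = 32 mm, L = 297 mm, e = 0 mm; θ starts at 0°
rotate link 1 by -40°: θ ← 0° -40° = -40°
crank pin P = (r cos θ, r sin θ) = (24.513422, -20.569204)
h = r sin θ − e = -20.569204 − 0 = -20.569204
x = r cos θ + √(L² − h²) = 24.513422 + 296.286868 = 320.800290

320.8003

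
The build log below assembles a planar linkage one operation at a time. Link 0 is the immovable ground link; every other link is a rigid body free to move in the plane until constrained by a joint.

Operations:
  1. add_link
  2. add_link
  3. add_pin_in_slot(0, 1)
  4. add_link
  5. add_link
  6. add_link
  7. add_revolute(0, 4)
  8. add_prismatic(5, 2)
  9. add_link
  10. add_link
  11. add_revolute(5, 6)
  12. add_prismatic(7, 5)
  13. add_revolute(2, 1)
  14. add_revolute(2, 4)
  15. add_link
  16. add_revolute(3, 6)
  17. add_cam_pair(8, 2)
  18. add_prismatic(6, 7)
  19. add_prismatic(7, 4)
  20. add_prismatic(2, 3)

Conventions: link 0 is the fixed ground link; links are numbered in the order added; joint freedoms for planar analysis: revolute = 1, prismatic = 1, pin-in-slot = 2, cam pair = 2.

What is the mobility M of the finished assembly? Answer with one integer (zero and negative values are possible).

link 0 = ground. State L|J1|J2 = 1|0|0
+link1  2|0|0
+link2  3|0|0
PS(0,1) f=2→J2  3|0|1
+link3  4|0|1
+link4  5|0|1
+link5  6|0|1
R(0,4) f=1→J1  6|1|1
P(5,2) f=1→J1  6|2|1
+link6  7|2|1
+link7  8|2|1
R(5,6) f=1→J1  8|3|1
P(7,5) f=1→J1  8|4|1
R(2,1) f=1→J1  8|5|1
R(2,4) f=1→J1  8|6|1
+link8  9|6|1
R(3,6) f=1→J1  9|7|1
C(8,2) f=2→J2  9|7|2
P(6,7) f=1→J1  9|8|2
P(7,4) f=1→J1  9|9|2
P(2,3) f=1→J1  9|10|2
M = 3(9−1)−2·10−2 = 24−20−2 = 2

M = 2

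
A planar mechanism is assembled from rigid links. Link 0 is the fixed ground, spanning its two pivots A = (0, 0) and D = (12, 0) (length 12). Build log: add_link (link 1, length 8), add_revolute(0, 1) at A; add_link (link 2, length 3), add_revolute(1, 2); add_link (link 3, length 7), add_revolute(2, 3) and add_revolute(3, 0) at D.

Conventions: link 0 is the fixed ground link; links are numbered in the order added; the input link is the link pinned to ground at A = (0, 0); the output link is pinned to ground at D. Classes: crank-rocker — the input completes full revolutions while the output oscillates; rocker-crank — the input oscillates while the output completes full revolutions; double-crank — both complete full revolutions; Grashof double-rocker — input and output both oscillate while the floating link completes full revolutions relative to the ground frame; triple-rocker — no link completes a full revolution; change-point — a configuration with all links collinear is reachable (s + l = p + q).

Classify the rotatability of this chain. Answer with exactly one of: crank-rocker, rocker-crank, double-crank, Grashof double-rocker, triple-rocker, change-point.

lengths: ground=12, input=8, coupler=3, output=7
sorted: s=3 (shortest), l=12 (longest), p+q=15
s + l = 15 vs p + q = 15
s + l = p + q → change-point (collinear configuration reachable)

change-point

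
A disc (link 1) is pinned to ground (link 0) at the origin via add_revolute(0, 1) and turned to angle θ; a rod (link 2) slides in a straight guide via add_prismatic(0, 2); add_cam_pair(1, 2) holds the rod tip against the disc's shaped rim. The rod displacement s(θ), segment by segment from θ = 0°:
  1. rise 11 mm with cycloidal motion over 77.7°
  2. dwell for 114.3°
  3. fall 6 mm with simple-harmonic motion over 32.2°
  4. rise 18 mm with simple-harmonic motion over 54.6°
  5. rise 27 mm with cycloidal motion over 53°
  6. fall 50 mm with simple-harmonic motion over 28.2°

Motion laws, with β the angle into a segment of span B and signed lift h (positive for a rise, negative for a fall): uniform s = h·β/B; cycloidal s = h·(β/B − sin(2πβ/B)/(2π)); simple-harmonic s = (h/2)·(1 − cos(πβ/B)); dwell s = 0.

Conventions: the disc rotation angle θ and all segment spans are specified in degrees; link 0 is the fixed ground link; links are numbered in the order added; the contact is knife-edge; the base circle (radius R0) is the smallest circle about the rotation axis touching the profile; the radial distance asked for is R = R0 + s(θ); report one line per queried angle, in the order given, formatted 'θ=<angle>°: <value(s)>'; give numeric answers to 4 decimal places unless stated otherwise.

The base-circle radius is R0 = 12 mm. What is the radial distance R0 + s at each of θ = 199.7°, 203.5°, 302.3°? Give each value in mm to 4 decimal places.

segment 1 (0° to 77.7°, cycloidal, h = 11) is passed completely: s = 0.0000 + (11) = 11.0000
segment 2 (77.7° to 192°, dwell): s unchanged at 11.0000
θ = 199.7° falls in segment 3 (192° to 224.2°, simple-harmonic, h = -6): β = 199.7 − 192 = 7.7°, B = 32.2°; Δs = -6/2·(1 − cos(π·0.2391)) = -0.8075; s = 11.0000 − 0.8075 = 10.1925
θ = 203.5° falls in segment 3 (192° to 224.2°, simple-harmonic, h = -6): β = 203.5 − 192 = 11.5°, B = 32.2°; Δs = -6/2·(1 − cos(π·0.3571)) = -1.6983; s = 11.0000 − 1.6983 = 9.3017
segment 3 (192° to 224.2°, simple-harmonic, h = -6) is passed completely: s = 11.0000 + (-6) = 5.0000
segment 4 (224.2° to 278.8°, simple-harmonic, h = 18) is passed completely: s = 5.0000 + (18) = 23.0000
θ = 302.3° falls in segment 5 (278.8° to 331.8°, cycloidal, h = 27): β = 302.3 − 278.8 = 23.5°, B = 53°; Δs = 27·(0.4434 − sin(2π·0.4434)/(2π)) = 10.4754; s = 23.0000 + 10.4754 = 33.4754
θ=199.7°: R = R0 + s = 12 + 10.1925 = 22.1925
θ=203.5°: R = R0 + s = 12 + 9.3017 = 21.3017
θ=302.3°: R = R0 + s = 12 + 33.4754 = 45.4754

θ=199.7°: 22.1925
θ=203.5°: 21.3017
θ=302.3°: 45.4754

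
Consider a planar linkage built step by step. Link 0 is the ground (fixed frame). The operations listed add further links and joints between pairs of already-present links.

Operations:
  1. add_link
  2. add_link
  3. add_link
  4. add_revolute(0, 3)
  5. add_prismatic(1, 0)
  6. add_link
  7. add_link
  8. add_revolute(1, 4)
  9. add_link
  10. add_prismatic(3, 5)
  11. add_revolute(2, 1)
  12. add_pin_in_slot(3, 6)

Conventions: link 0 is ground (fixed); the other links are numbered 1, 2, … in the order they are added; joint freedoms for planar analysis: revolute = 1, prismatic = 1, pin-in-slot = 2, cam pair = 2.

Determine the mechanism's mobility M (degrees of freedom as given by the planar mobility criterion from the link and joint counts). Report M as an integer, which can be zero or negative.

ground; <1,0,0>
#1 <2,0,0>
#2 <3,0,0>
#3 <4,0,0>
R:0↔3 J1 <4,1,0>
P:1↔0 J1 <4,2,0>
#4 <5,2,0>
#5 <6,2,0>
R:1↔4 J1 <6,3,0>
#6 <7,3,0>
P:3↔5 J1 <7,4,0>
R:2↔1 J1 <7,5,0>
PS:3↔6 J2 <7,5,1>
3×6 − 2×5 − 1×1 = 7

M = 7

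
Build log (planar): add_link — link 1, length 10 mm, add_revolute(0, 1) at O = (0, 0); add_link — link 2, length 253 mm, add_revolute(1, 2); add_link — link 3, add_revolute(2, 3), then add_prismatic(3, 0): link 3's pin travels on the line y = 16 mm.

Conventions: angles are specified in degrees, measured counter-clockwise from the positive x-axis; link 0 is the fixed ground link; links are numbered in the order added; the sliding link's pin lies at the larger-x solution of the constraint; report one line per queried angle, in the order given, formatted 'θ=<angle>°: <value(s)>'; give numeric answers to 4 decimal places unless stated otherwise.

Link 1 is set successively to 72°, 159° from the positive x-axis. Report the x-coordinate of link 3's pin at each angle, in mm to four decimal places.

geometry: r = 10 mm, L = 253 mm, e = 16 mm
θ=72°: crank pin P = (r cos θ, r sin θ) = (3.090170, 9.510565)
θ=72°: h = r sin θ − e = 9.510565 − 16 = -6.489435
θ=72°: x = r cos θ + √(L² − h²) = 3.090170 + 252.916759 = 256.006929
θ=159°: crank pin P = (r cos θ, r sin θ) = (-9.335804, 3.583679)
θ=159°: h = r sin θ − e = 3.583679 − 16 = -12.416321
θ=159°: x = r cos θ + √(L² − h²) = -9.335804 + 252.695142 = 243.359338

θ=72°: 256.0069
θ=159°: 243.3593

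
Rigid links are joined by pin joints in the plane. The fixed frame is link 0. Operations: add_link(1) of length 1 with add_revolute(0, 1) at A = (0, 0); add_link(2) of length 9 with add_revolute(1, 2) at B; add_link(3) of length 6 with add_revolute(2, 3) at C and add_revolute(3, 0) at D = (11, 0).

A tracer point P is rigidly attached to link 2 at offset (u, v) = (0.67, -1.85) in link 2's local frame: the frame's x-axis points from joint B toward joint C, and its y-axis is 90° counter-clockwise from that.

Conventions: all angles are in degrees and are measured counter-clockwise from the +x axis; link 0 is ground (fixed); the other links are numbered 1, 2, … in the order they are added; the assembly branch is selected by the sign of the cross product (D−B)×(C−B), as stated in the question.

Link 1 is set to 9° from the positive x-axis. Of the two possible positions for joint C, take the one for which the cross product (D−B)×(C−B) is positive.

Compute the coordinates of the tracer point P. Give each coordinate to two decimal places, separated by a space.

A=(0,0), D=(11.00,0)
B = A + 1.00·(cos9°, sin9°) = (0.9877, 0.1564)
|BD| = 10.0135
circle(B,9.00) ∩ circle(D,6.00): a=7.2537, h=5.3276
  candidates: C₊=(8.3238,5.3701) cross=53.348; C₋=(8.1573,-5.2838) cross=-53.348
  branch + wants cross > 0 → take C=(8.3238,5.3701) (cross=53.348)
ex = (C−B)/|BC| = (0.8151,0.5793); ey = (-0.5793,0.8151)
P = B + 0.67·ex + -1.85·ey = (2.6055,-0.9634)

2.61 -0.96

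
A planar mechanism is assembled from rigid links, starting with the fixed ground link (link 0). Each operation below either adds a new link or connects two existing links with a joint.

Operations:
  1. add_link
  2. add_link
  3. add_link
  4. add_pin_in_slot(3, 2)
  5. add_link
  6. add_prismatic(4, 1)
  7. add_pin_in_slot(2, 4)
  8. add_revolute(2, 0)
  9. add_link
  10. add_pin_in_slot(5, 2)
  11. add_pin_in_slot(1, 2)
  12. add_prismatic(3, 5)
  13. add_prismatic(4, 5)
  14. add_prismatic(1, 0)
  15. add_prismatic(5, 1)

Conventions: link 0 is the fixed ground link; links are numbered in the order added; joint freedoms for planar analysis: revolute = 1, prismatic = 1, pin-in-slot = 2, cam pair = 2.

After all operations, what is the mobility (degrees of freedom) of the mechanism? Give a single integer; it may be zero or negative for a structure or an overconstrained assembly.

(L,J1,J2)=(1,0,0); link0 fixed
link1: (2,0,0)
link2: (3,0,0)
link3: (4,0,0)
PS 3-2 [J2]: (4,0,1)
link4: (5,0,1)
P 4-1 [J1]: (5,1,1)
PS 2-4 [J2]: (5,1,2)
R 2-0 [J1]: (5,2,2)
link5: (6,2,2)
PS 5-2 [J2]: (6,2,3)
PS 1-2 [J2]: (6,2,4)
P 3-5 [J1]: (6,3,4)
P 4-5 [J1]: (6,4,4)
P 1-0 [J1]: (6,5,4)
P 5-1 [J1]: (6,6,4)
Grübler: 3·5 − 2·6 − 4 = -1

M = -1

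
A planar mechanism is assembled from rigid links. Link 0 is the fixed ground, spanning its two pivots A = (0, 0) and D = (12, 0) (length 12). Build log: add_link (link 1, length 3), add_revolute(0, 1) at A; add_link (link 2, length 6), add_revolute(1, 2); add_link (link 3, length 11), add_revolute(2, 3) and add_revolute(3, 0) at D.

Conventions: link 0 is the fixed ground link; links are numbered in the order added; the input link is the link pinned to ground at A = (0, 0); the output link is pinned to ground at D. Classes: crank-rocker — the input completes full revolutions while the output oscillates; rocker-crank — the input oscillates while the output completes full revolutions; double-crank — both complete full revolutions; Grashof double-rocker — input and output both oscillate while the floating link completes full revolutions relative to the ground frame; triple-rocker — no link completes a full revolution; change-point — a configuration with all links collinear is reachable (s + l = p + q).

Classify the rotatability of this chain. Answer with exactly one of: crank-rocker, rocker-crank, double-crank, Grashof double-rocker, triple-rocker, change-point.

lengths: ground=12, input=3, coupler=6, output=11
sorted: s=3 (shortest), l=12 (longest), p+q=17
s + l = 15 vs p + q = 17
s + l < p + q (Grashof) with shortest = input link → crank-rocker

crank-rocker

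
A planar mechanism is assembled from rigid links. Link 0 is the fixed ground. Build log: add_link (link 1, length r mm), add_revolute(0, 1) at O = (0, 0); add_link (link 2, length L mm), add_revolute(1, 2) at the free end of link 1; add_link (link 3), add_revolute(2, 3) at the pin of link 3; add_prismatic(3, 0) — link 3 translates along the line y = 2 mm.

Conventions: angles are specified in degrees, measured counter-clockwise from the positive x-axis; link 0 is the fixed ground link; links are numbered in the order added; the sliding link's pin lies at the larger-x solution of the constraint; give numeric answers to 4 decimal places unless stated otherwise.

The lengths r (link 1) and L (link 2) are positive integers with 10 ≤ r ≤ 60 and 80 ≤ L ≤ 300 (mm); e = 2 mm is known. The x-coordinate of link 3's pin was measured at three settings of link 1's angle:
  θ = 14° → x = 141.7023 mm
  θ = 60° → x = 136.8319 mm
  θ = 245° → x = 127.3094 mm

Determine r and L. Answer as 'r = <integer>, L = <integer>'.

constraint per measurement: (x − r cos θ)² + (r sin θ − e)² = L²
subtracting the θ₁ and θ₂ equations cancels the r² and L² terms:
r = (x₁² − x₂²) / (2[(x₁cos θ₁ + e sin θ₁) − (x₂cos θ₂ + e sin θ₂)]) = 10.0000 → r = 10
L² = (x₁ − r cos θ₁)² + (r sin θ₁ − e)² = 17424.0022 → L = 132.0000 → L = 132
check at θ₃=245°: x = 127.3094 (printed 127.3094) ✓

r = 10, L = 132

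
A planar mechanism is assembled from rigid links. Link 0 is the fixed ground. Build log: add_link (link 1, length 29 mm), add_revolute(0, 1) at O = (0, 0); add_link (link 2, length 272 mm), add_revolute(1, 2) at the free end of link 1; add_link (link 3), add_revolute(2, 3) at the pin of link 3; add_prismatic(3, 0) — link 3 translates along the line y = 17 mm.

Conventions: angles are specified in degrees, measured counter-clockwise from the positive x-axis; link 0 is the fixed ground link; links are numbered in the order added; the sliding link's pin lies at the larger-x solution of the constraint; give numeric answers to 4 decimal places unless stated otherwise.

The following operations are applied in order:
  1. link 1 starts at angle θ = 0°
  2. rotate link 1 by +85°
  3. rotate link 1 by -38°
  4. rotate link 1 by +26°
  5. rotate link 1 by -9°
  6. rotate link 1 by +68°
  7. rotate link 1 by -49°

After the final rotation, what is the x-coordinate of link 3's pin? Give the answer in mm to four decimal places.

geometry: r = 29 mm, L = 272 mm, e = 17 mm; θ starts at 0°
rotate link 1 by +85°: θ ← 0° +85° = 85°
rotate link 1 by -38°: θ ← 85° -38° = 47°
rotate link 1 by +26°: θ ← 47° +26° = 73°
rotate link 1 by -9°: θ ← 73° -9° = 64°
rotate link 1 by +68°: θ ← 64° +68° = 132°
rotate link 1 by -49°: θ ← 132° -49° = 83°
crank pin P = (r cos θ, r sin θ) = (3.534211, 28.783838)
h = r sin θ − e = 28.783838 − 17 = 11.783838
x = r cos θ + √(L² − h²) = 3.534211 + 271.744625 = 275.278836

275.2788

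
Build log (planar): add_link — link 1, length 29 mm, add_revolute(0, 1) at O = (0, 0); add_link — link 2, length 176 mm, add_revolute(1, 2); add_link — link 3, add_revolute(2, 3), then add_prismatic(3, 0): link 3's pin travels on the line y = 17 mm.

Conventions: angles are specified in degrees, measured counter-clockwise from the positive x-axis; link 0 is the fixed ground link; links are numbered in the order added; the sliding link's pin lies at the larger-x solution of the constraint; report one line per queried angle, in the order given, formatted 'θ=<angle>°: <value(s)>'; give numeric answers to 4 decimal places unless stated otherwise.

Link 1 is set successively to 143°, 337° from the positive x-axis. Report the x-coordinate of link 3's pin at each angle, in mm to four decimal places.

geometry: r = 29 mm, L = 176 mm, e = 17 mm
θ=143°: crank pin P = (r cos θ, r sin θ) = (-23.160430, 17.452636)
θ=143°: h = r sin θ − e = 17.452636 − 17 = 0.452636
θ=143°: x = r cos θ + √(L² − h²) = -23.160430 + 175.999418 = 152.838988
θ=337°: crank pin P = (r cos θ, r sin θ) = (26.694641, -11.331203)
θ=337°: h = r sin θ − e = -11.331203 − 17 = -28.331203
θ=337°: x = r cos θ + √(L² − h²) = 26.694641 + 173.704758 = 200.399399

θ=143°: 152.8390
θ=337°: 200.3994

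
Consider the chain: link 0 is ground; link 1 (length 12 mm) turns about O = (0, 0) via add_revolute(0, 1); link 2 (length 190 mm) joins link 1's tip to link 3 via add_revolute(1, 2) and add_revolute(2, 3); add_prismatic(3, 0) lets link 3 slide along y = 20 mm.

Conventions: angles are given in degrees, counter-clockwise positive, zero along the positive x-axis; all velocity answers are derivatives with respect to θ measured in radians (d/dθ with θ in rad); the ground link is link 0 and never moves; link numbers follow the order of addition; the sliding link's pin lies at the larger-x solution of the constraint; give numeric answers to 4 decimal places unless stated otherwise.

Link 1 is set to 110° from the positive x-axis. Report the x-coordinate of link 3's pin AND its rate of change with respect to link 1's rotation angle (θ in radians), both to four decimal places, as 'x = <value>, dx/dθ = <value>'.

geometry: r = 12 mm, L = 190 mm, e = 20 mm
crank pin P = (r cos θ, r sin θ) = (-4.104242, 11.276311)
h = r sin θ − e = 11.276311 − 20 = -8.723689
x = r cos θ + √(L² − h²) = -4.104242 + 189.799624 = 185.695382
dx/dθ = −r sin θ − h·r cos θ/√(L² − h²) (θ in radians; h = -8.723689) = -11.464953

x = 185.6954, dx/dθ = -11.4650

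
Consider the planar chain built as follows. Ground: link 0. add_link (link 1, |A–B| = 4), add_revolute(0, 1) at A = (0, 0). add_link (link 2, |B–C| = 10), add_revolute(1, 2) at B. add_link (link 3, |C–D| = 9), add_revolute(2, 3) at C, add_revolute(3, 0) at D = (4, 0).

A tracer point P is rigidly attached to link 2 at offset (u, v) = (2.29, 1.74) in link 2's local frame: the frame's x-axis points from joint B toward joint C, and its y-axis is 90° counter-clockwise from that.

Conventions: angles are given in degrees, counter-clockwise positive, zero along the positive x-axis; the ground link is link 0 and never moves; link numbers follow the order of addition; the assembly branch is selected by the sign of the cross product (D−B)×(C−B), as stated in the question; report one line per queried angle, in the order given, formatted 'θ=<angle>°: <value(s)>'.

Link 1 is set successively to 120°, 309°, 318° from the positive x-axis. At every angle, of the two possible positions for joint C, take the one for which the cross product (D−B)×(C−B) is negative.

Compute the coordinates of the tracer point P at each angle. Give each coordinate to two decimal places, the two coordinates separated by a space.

A=(0,0), D=(4.00,0)
θ=120°: B = A + 4.00·(cos120°, sin120°) = (-2.0000, 3.4641)
θ=120°: |BD| = 6.9282
θ=120°: circle(B,10.00) ∩ circle(D,9.00): a=4.8353, h=8.7533
θ=120°:   candidates: C₊=(6.5641,8.6270) cross=60.644; C₋=(-2.1891,-6.5341) cross=-60.644
θ=120°:   branch - wants cross < 0 → take C=(-2.1891,-6.5341) (cross=-60.644)
θ=120°: ex = (C−B)/|BC| = (-0.0189,-0.9998); ey = (0.9998,-0.0189)
θ=120°: P = B + 2.29·ex + 1.74·ey = (-0.3036,1.1416)
θ=309°: B = A + 4.00·(cos309°, sin309°) = (2.5173, -3.1086)
θ=309°: |BD| = 3.4441
θ=309°: circle(B,10.00) ∩ circle(D,9.00): a=4.4804, h=8.9401
θ=309°:   candidates: C₊=(-3.6231,4.7842) cross=30.791; C₋=(12.5154,-2.9135) cross=-30.791
θ=309°:   branch - wants cross < 0 → take C=(12.5154,-2.9135) (cross=-30.791)
θ=309°: ex = (C−B)/|BC| = (0.9998,0.0195); ey = (-0.0195,0.9998)
θ=309°: P = B + 2.29·ex + 1.74·ey = (4.7729,-1.3242)
θ=318°: B = A + 4.00·(cos318°, sin318°) = (2.9726, -2.6765)
θ=318°: |BD| = 2.8669
θ=318°: circle(B,10.00) ∩ circle(D,9.00): a=4.7471, h=8.8014
θ=318°:   candidates: C₊=(-3.5430,4.9094) cross=25.233; C₋=(12.8906,-1.3989) cross=-25.233
θ=318°:   branch - wants cross < 0 → take C=(12.8906,-1.3989) (cross=-25.233)
θ=318°: ex = (C−B)/|BC| = (0.9918,0.1278); ey = (-0.1278,0.9918)
θ=318°: P = B + 2.29·ex + 1.74·ey = (5.0215,-0.6582)

θ=120°: -0.30 1.14
θ=309°: 4.77 -1.32
θ=318°: 5.02 -0.66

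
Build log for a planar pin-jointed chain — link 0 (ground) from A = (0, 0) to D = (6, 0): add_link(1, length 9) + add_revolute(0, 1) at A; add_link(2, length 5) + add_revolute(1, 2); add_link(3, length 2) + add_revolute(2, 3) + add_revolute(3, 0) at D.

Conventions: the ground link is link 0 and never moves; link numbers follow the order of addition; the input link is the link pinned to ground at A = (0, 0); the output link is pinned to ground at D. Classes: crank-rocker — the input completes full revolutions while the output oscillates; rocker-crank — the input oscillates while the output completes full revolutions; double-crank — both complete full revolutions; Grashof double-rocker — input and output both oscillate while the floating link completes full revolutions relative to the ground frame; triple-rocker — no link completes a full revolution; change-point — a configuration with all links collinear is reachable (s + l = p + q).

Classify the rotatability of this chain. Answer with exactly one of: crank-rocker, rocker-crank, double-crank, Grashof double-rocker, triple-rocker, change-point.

lengths: ground=6, input=9, coupler=5, output=2
sorted: s=2 (shortest), l=9 (longest), p+q=11
s + l = 11 vs p + q = 11
s + l = p + q → change-point (collinear configuration reachable)

change-point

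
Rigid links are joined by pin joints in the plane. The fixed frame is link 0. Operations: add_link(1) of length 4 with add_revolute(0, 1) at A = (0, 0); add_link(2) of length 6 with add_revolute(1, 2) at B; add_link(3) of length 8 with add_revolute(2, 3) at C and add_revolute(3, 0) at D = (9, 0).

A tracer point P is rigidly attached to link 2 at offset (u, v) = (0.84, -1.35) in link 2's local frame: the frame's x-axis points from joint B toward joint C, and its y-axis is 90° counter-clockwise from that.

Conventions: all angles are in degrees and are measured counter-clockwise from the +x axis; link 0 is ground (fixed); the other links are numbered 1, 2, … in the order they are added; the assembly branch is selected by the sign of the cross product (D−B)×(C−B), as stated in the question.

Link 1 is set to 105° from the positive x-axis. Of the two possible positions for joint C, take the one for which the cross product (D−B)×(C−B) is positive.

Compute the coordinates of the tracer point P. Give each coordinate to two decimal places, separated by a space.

A=(0,0), D=(9.00,0)
B = A + 4.00·(cos105°, sin105°) = (-1.0353, 3.8637)
|BD| = 10.7534
circle(B,6.00) ∩ circle(D,8.00): a=4.0748, h=4.4041
  candidates: C₊=(4.3498,6.5097) cross=47.359; C₋=(1.1850,-1.7104) cross=-47.359
  branch + wants cross > 0 → take C=(4.3498,6.5097) (cross=47.359)
ex = (C−B)/|BC| = (0.8975,0.4410); ey = (-0.4410,0.8975)
P = B + 0.84·ex + -1.35·ey = (0.3140,3.0225)

0.31 3.02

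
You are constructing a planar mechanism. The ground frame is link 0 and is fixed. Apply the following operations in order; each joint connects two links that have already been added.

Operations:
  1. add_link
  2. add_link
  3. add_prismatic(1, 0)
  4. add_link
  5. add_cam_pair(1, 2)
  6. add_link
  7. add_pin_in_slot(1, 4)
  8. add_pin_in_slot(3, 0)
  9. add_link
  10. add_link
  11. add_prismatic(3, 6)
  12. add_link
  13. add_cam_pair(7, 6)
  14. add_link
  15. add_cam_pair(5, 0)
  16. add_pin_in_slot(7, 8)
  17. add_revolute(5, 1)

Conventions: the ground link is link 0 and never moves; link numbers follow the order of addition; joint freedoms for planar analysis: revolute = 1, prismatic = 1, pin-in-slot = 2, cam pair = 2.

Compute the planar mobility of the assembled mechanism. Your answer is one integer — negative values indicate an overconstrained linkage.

L=1 J1=0 J2=0
add link → L=2 J1=0 J2=0
add link → L=3 J1=0 J2=0
P@1,0 dof=1 J1 → L=3 J1=1 J2=0
add link → L=4 J1=1 J2=0
C@1,2 dof=2 J2 → L=4 J1=1 J2=1
add link → L=5 J1=1 J2=1
PS@1,4 dof=2 J2 → L=5 J1=1 J2=2
PS@3,0 dof=2 J2 → L=5 J1=1 J2=3
add link → L=6 J1=1 J2=3
add link → L=7 J1=1 J2=3
P@3,6 dof=1 J1 → L=7 J1=2 J2=3
add link → L=8 J1=2 J2=3
C@7,6 dof=2 J2 → L=8 J1=2 J2=4
add link → L=9 J1=2 J2=4
C@5,0 dof=2 J2 → L=9 J1=2 J2=5
PS@7,8 dof=2 J2 → L=9 J1=2 J2=6
R@5,1 dof=1 J1 → L=9 J1=3 J2=6
M=3(L−1)−2J1−J2=3·8−2·3−6=12

M = 12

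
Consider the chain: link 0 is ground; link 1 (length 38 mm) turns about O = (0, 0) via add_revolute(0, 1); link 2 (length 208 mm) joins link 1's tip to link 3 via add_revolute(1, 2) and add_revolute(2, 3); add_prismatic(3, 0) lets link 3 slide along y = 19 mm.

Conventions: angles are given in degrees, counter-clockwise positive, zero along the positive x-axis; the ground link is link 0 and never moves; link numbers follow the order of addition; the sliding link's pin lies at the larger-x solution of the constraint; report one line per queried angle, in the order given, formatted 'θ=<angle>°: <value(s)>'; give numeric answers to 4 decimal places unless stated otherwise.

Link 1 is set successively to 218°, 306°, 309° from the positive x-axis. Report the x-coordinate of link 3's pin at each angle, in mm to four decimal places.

geometry: r = 38 mm, L = 208 mm, e = 19 mm
θ=218°: crank pin P = (r cos θ, r sin θ) = (-29.944409, -23.395136)
θ=218°: h = r sin θ − e = -23.395136 − 19 = -42.395136
θ=218°: x = r cos θ + √(L² − h²) = -29.944409 + 203.633623 = 173.689214
θ=306°: crank pin P = (r cos θ, r sin θ) = (22.335840, -30.742646)
θ=306°: h = r sin θ − e = -30.742646 − 19 = -49.742646
θ=306°: x = r cos θ + √(L² − h²) = 22.335840 + 201.964525 = 224.300364
θ=309°: crank pin P = (r cos θ, r sin θ) = (23.914175, -29.531547)
θ=309°: h = r sin θ − e = -29.531547 − 19 = -48.531547
θ=309°: x = r cos θ + √(L² − h²) = 23.914175 + 202.258965 = 226.173140

θ=218°: 173.6892
θ=306°: 224.3004
θ=309°: 226.1731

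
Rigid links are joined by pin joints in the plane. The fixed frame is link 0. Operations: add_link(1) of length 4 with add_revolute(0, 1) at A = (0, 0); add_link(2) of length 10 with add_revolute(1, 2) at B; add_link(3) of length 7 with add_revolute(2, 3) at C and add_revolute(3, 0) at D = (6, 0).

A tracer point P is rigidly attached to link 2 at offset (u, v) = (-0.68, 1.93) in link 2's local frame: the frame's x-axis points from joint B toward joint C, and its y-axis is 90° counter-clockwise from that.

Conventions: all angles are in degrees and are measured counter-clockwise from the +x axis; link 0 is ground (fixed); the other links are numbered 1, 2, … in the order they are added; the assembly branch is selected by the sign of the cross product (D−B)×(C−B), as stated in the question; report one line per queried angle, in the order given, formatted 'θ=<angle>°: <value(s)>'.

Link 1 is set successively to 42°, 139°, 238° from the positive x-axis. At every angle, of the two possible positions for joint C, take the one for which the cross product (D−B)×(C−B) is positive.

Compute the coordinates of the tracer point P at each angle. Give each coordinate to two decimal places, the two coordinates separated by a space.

A=(0,0), D=(6.00,0)
θ=42°: B = A + 4.00·(cos42°, sin42°) = (2.9726, 2.6765)
θ=42°: |BD| = 4.0409
θ=42°: circle(B,10.00) ∩ circle(D,7.00): a=8.3309, h=5.5314
θ=42°:   candidates: C₊=(12.8777,1.3026) cross=22.352; C₋=(5.5503,-6.9855) cross=-22.352
θ=42°:   branch + wants cross > 0 → take C=(12.8777,1.3026) (cross=22.352)
θ=42°: ex = (C−B)/|BC| = (0.9905,-0.1374); ey = (0.1374,0.9905)
θ=42°: P = B + -0.68·ex + 1.93·ey = (2.5642,4.6816)
θ=139°: B = A + 4.00·(cos139°, sin139°) = (-3.0188, 2.6242)
θ=139°: |BD| = 9.3929
θ=139°: circle(B,10.00) ∩ circle(D,7.00): a=7.4113, h=6.7137
θ=139°:   candidates: C₊=(5.9730,6.9999) cross=63.061; C₋=(2.2216,-5.8927) cross=-63.061
θ=139°:   branch + wants cross > 0 → take C=(5.9730,6.9999) (cross=63.061)
θ=139°: ex = (C−B)/|BC| = (0.8992,0.4376); ey = (-0.4376,0.8992)
θ=139°: P = B + -0.68·ex + 1.93·ey = (-4.4748,4.0621)
θ=238°: B = A + 4.00·(cos238°, sin238°) = (-2.1197, -3.3922)
θ=238°: |BD| = 8.7998
θ=238°: circle(B,10.00) ∩ circle(D,7.00): a=7.2977, h=6.8369
θ=238°:   candidates: C₊=(1.9785,5.7295) cross=60.164; C₋=(7.2495,-6.8876) cross=-60.164
θ=238°:   branch + wants cross > 0 → take C=(1.9785,5.7295) (cross=60.164)
θ=238°: ex = (C−B)/|BC| = (0.4098,0.9122); ey = (-0.9122,0.4098)
θ=238°: P = B + -0.68·ex + 1.93·ey = (-4.1588,-3.2215)

θ=42°: 2.56 4.68
θ=139°: -4.47 4.06
θ=238°: -4.16 -3.22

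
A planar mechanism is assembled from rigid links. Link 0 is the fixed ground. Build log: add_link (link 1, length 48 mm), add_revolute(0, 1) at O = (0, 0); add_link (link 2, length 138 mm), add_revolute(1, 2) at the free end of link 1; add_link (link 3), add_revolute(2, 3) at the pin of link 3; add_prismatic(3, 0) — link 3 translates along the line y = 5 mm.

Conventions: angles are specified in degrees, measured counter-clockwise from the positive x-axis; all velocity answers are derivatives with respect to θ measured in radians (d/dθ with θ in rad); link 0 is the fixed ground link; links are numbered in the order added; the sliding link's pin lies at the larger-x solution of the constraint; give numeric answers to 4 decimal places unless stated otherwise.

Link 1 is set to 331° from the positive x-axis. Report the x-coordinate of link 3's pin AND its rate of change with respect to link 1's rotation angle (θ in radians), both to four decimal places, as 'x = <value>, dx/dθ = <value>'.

geometry: r = 48 mm, L = 138 mm, e = 5 mm
crank pin P = (r cos θ, r sin θ) = (41.981746, -23.270862)
h = r sin θ − e = -23.270862 − 5 = -28.270862
x = r cos θ + √(L² − h²) = 41.981746 + 135.073159 = 177.054905
dx/dθ = −r sin θ − h·r cos θ/√(L² − h²) (θ in radians; h = -28.270862) = 32.057657

x = 177.0549, dx/dθ = 32.0577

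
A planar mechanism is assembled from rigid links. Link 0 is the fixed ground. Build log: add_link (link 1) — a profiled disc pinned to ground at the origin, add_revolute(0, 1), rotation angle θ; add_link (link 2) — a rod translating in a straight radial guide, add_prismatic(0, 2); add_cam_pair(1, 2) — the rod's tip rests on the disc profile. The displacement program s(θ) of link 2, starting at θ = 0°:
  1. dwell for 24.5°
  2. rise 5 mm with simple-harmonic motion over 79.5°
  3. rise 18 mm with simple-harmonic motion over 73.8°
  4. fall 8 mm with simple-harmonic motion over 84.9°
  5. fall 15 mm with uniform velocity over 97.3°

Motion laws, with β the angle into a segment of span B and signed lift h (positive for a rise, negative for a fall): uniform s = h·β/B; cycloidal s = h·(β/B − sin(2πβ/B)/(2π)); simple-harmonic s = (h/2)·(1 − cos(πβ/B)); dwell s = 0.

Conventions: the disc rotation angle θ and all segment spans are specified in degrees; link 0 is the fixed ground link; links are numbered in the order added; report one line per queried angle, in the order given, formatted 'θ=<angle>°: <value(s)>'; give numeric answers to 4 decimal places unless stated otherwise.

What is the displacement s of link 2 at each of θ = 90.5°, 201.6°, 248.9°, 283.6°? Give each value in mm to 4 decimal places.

seg 1 [0°–24.5°] dwell: s stays 0.0000
seg 2 [24.5°–104°] simple-harmonic, h=5: θ=90.5° here. β=66, B=79.5. 5/2·(1 − cos(π·0.8302)) = 4.6526 → s = 4.6526
seg 2 [24.5°–104°] simple-harmonic, h=5: full span → s += 5 → s = 5.0000
seg 3 [104°–177.8°] simple-harmonic, h=18: full span → s += 18 → s = 23.0000
seg 4 [177.8°–262.7°] simple-harmonic, h=-8: θ=201.6° here. β=23.8, B=84.9. -8/2·(1 − cos(π·0.2803)) = -1.4535 → s = 21.5465
seg 4 [177.8°–262.7°] simple-harmonic, h=-8: θ=248.9° here. β=71.1, B=84.9. -8/2·(1 − cos(π·0.8375)) = -7.4897 → s = 15.5103
seg 4 [177.8°–262.7°] simple-harmonic, h=-8: full span → s += -8 → s = 15.0000
seg 5 [262.7°–360°] uniform, h=-15: θ=283.6° here. β=20.9, B=97.3. -15·20.9/97.3 = -3.2220 → s = 11.7780

θ=90.5°: 4.6526
θ=201.6°: 21.5465
θ=248.9°: 15.5103
θ=283.6°: 11.7780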